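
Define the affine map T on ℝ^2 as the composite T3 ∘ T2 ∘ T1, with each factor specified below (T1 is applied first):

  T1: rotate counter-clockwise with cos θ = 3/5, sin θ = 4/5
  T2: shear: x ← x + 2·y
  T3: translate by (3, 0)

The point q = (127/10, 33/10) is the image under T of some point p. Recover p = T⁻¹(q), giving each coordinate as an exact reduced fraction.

p = (9/2, -1/2)

T1 = [3/5 -4/5 0; 4/5 3/5 0; 0 0 1]
T2·T1 = [11/5 2/5 0; 4/5 3/5 0; 0 0 1]
T3·…·T1 = [11/5 2/5 3; 4/5 3/5 0; 0 0 1]
det M = 1; M⁻¹ = [3/5 -2/5 -9/5; -4/5 11/5 12/5; 0 0 1]
M⁻¹ · (127/10, 33/10)ᵀ = (9/2, -1/2)ᵀ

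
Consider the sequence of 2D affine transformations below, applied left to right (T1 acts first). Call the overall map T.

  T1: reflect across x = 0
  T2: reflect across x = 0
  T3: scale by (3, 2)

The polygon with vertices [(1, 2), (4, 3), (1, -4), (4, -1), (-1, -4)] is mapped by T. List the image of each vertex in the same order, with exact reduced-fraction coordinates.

T1 reflect across x = 0: (1, 2) → (-1, 2); (4, 3) → (-4, 3); (1, -4) → (-1, -4); (4, -1) → (-4, -1); (-1, -4) → (1, -4)
T2 reflect across x = 0: (-1, 2) → (1, 2); (-4, 3) → (4, 3); (-1, -4) → (1, -4); (-4, -1) → (4, -1); (1, -4) → (-1, -4)
T3 scale by (3, 2): (1, 2) → (3, 4); (4, 3) → (12, 6); (1, -4) → (3, -8); (4, -1) → (12, -2); (-1, -4) → (-3, -8)

image vertices: (3, 4), (12, 6), (3, -8), (12, -2), (-3, -8)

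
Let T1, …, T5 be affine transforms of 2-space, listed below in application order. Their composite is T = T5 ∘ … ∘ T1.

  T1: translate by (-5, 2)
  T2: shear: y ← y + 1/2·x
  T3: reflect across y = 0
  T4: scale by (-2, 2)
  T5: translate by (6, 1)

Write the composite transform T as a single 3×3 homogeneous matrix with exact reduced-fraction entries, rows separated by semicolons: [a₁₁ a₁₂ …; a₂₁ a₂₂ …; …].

T = [-2 0 16; -1 -2 2; 0 0 1]

T1 = [1 0 -5; 0 1 2; 0 0 1]
T2·T1 = [1 0 -5; 1/2 1 -1/2; 0 0 1]
T3·…·T1 = [1 0 -5; -1/2 -1 1/2; 0 0 1]
T4·…·T1 = [-2 0 10; -1 -2 1; 0 0 1]
T5·…·T1 = [-2 0 16; -1 -2 2; 0 0 1]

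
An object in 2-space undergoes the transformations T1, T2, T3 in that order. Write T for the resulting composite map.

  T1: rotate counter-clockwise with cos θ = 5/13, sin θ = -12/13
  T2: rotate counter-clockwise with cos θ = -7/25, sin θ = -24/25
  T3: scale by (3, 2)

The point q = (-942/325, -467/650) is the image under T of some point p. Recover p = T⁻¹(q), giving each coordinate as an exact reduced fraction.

p = (1, 1/4)

T1 = [5/13 12/13 0; -12/13 5/13 0; 0 0 1]
T2·T1 = [-323/325 36/325 0; -36/325 -323/325 0; 0 0 1]
T3·…·T1 = [-969/325 108/325 0; -72/325 -646/325 0; 0 0 1]
det M = 6; M⁻¹ = [-323/975 -18/325 0; 12/325 -323/650 0; 0 0 1]
M⁻¹ · (-942/325, -467/650)ᵀ = (1, 1/4)ᵀ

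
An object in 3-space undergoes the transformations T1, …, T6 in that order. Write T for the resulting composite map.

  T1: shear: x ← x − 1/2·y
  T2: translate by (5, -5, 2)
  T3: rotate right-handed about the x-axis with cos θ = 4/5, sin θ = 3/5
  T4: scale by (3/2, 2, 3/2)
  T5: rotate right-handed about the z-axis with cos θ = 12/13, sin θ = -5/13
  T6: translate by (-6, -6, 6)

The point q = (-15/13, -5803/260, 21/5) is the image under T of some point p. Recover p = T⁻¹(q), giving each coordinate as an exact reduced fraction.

T1 = [1 -1/2 0 0; 0 1 0 0; 0 0 1 0; 0 0 0 1]
T2·T1 = [1 -1/2 0 5; 0 1 0 -5; 0 0 1 2; 0 0 0 1]
T3·…·T1 = [1 -1/2 0 5; 0 4/5 -3/5 -26/5; 0 3/5 4/5 -7/5; 0 0 0 1]
T4·…·T1 = [3/2 -3/4 0 15/2; 0 8/5 -6/5 -52/5; 0 9/10 6/5 -21/10; 0 0 0 1]
T5·…·T1 = [18/13 -1/13 -6/13 38/13; -15/26 459/260 -72/65 -1623/130; 0 9/10 6/5 -21/10; 0 0 0 1]
T6·…·T1 = [18/13 -1/13 -6/13 -40/13; -15/26 459/260 -72/65 -2403/130; 0 9/10 6/5 39/10; 0 0 0 1]
det M = 9/2; M⁻¹ = [9/13 -14/195 1/5 3/130; 2/13 24/65 2/5 373/65; -3/26 -18/65 8/15 -491/65; 0 0 0 1]
M⁻¹ · (-15/13, -5803/260, 21/5)ᵀ = (5/3, -1, 1)ᵀ

p = (5/3, -1, 1)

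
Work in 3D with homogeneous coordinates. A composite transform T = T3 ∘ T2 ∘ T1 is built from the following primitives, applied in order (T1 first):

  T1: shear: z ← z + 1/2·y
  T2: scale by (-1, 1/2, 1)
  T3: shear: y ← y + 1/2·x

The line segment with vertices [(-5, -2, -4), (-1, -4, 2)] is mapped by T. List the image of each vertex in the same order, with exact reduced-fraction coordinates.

T1 shear: z ← z + 1/2·y: (-5, -2, -4) → (-5, -2, -5); (-1, -4, 2) → (-1, -4, 0)
T2 scale by (-1, 1/2, 1): (-5, -2, -5) → (5, -1, -5); (-1, -4, 0) → (1, -2, 0)
T3 shear: y ← y + 1/2·x: (5, -1, -5) → (5, 3/2, -5); (1, -2, 0) → (1, -3/2, 0)

image vertices: (5, 3/2, -5), (1, -3/2, 0)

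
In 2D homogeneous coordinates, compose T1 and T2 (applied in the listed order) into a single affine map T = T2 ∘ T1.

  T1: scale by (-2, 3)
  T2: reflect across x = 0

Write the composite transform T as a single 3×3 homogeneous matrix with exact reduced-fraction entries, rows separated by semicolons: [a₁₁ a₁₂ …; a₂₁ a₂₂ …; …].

T = [2 0 0; 0 3 0; 0 0 1]

T1 = [-2 0 0; 0 3 0; 0 0 1]
T2·T1 = [2 0 0; 0 3 0; 0 0 1]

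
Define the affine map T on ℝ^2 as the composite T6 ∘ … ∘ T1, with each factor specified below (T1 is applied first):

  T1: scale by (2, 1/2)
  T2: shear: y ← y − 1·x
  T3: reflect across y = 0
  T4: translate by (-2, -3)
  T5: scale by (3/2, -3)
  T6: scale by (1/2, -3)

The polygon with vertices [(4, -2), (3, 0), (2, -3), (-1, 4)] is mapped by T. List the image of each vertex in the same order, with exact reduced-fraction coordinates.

image vertices: (9/2, 54), (3, 27), (3/2, 45/2), (-3, -63)

T1 scale by (2, 1/2): (4, -2) → (8, -1); (3, 0) → (6, 0); (2, -3) → (4, -3/2); (-1, 4) → (-2, 2)
T2 shear: y ← y − 1·x: (8, -1) → (8, -9); (6, 0) → (6, -6); (4, -3/2) → (4, -11/2); (-2, 2) → (-2, 4)
T3 reflect across y = 0: (8, -9) → (8, 9); (6, -6) → (6, 6); (4, -11/2) → (4, 11/2); (-2, 4) → (-2, -4)
T4 translate by (-2, -3): (8, 9) → (6, 6); (6, 6) → (4, 3); (4, 11/2) → (2, 5/2); (-2, -4) → (-4, -7)
T5 scale by (3/2, -3): (6, 6) → (9, -18); (4, 3) → (6, -9); (2, 5/2) → (3, -15/2); (-4, -7) → (-6, 21)
T6 scale by (1/2, -3): (9, -18) → (9/2, 54); (6, -9) → (3, 27); (3, -15/2) → (3/2, 45/2); (-6, 21) → (-3, -63)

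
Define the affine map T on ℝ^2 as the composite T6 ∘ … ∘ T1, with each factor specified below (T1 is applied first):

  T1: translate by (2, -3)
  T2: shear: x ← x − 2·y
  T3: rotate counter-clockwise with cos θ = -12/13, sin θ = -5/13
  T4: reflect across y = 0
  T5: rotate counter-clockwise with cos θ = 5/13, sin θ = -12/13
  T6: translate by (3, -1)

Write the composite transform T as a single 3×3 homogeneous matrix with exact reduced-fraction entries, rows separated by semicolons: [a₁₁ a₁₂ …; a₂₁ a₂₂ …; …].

T = [0 1 0; 1 -2 7; 0 0 1]

T1 = [1 0 2; 0 1 -3; 0 0 1]
T2·T1 = [1 -2 8; 0 1 -3; 0 0 1]
T3·…·T1 = [-12/13 29/13 -111/13; -5/13 -2/13 -4/13; 0 0 1]
T4·…·T1 = [-12/13 29/13 -111/13; 5/13 2/13 4/13; 0 0 1]
T5·…·T1 = [0 1 -3; 1 -2 8; 0 0 1]
T6·…·T1 = [0 1 0; 1 -2 7; 0 0 1]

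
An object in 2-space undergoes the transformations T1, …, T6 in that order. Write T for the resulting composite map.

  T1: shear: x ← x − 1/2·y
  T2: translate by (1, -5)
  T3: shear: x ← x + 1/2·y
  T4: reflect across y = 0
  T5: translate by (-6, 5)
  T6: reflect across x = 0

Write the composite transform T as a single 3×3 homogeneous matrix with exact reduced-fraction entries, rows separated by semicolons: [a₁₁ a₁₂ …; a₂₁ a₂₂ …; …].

T = [-1 0 15/2; 0 -1 10; 0 0 1]

T1 = [1 -1/2 0; 0 1 0; 0 0 1]
T2·T1 = [1 -1/2 1; 0 1 -5; 0 0 1]
T3·…·T1 = [1 0 -3/2; 0 1 -5; 0 0 1]
T4·…·T1 = [1 0 -3/2; 0 -1 5; 0 0 1]
T5·…·T1 = [1 0 -15/2; 0 -1 10; 0 0 1]
T6·…·T1 = [-1 0 15/2; 0 -1 10; 0 0 1]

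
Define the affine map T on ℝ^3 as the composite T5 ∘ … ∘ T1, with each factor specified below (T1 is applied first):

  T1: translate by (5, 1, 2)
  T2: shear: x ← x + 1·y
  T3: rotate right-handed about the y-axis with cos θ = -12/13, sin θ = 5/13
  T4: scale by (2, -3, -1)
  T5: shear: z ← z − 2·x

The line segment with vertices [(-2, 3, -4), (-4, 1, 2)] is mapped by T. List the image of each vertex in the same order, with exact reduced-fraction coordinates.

T1 translate by (5, 1, 2): (-2, 3, -4) → (3, 4, -2); (-4, 1, 2) → (1, 2, 4)
T2 shear: x ← x + 1·y: (3, 4, -2) → (7, 4, -2); (1, 2, 4) → (3, 2, 4)
T3 rotate right-handed about the y-axis with cos θ = -12/13, sin θ = 5/13: (7, 4, -2) → (-94/13, 4, -11/13); (3, 2, 4) → (-16/13, 2, -63/13)
T4 scale by (2, -3, -1): (-94/13, 4, -11/13) → (-188/13, -12, 11/13); (-16/13, 2, -63/13) → (-32/13, -6, 63/13)
T5 shear: z ← z − 2·x: (-188/13, -12, 11/13) → (-188/13, -12, 387/13); (-32/13, -6, 63/13) → (-32/13, -6, 127/13)

image vertices: (-188/13, -12, 387/13), (-32/13, -6, 127/13)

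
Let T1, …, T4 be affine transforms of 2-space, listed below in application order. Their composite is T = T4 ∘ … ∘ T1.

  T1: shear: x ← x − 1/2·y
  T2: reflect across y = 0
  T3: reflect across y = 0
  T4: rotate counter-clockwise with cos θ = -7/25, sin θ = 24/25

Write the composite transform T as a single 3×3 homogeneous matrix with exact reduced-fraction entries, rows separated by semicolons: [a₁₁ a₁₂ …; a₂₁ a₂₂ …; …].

T = [-7/25 -41/50 0; 24/25 -19/25 0; 0 0 1]

T1 = [1 -1/2 0; 0 1 0; 0 0 1]
T2·T1 = [1 -1/2 0; 0 -1 0; 0 0 1]
T3·…·T1 = [1 -1/2 0; 0 1 0; 0 0 1]
T4·…·T1 = [-7/25 -41/50 0; 24/25 -19/25 0; 0 0 1]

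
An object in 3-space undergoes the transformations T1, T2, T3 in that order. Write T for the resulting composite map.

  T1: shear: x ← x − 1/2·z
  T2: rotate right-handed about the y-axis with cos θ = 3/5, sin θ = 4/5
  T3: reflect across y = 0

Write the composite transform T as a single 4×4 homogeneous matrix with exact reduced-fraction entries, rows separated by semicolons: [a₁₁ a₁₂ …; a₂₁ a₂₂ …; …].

T = [3/5 0 1/2 0; 0 -1 0 0; -4/5 0 1 0; 0 0 0 1]

T1 = [1 0 -1/2 0; 0 1 0 0; 0 0 1 0; 0 0 0 1]
T2·T1 = [3/5 0 1/2 0; 0 1 0 0; -4/5 0 1 0; 0 0 0 1]
T3·…·T1 = [3/5 0 1/2 0; 0 -1 0 0; -4/5 0 1 0; 0 0 0 1]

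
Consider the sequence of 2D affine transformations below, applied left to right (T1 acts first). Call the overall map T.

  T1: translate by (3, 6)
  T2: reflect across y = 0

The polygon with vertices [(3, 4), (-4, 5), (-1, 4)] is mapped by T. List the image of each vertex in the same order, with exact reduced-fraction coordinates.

image vertices: (6, -10), (-1, -11), (2, -10)

T1 translate by (3, 6): (3, 4) → (6, 10); (-4, 5) → (-1, 11); (-1, 4) → (2, 10)
T2 reflect across y = 0: (6, 10) → (6, -10); (-1, 11) → (-1, -11); (2, 10) → (2, -10)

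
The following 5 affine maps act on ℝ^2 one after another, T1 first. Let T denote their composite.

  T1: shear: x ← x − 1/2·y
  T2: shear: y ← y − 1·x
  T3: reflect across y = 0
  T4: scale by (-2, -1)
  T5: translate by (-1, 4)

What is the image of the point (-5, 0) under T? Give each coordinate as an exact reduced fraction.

T(p) = (9, 9)

T1 shear: x ← x − 1/2·y: (-5, 0) → (-5, 0)
T2 shear: y ← y − 1·x: (-5, 0) → (-5, 5)
T3 reflect across y = 0: (-5, 5) → (-5, -5)
T4 scale by (-2, -1): (-5, -5) → (10, 5)
T5 translate by (-1, 4): (10, 5) → (9, 9)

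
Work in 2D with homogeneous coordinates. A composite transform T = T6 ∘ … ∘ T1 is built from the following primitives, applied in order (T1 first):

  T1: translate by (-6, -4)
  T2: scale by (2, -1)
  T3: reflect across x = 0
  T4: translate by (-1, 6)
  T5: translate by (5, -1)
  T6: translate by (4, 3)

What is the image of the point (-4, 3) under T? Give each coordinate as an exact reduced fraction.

T1 translate by (-6, -4): (-4, 3) → (-10, -1)
T2 scale by (2, -1): (-10, -1) → (-20, 1)
T3 reflect across x = 0: (-20, 1) → (20, 1)
T4 translate by (-1, 6): (20, 1) → (19, 7)
T5 translate by (5, -1): (19, 7) → (24, 6)
T6 translate by (4, 3): (24, 6) → (28, 9)

T(p) = (28, 9)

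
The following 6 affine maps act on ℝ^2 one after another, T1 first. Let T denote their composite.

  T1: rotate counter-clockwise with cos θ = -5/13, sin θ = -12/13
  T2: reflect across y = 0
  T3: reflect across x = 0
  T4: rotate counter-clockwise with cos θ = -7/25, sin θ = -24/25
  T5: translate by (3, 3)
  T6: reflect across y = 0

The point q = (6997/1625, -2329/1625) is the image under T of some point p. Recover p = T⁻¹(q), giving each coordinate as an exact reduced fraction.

T1 = [-5/13 12/13 0; -12/13 -5/13 0; 0 0 1]
T2·T1 = [-5/13 12/13 0; 12/13 5/13 0; 0 0 1]
T3·…·T1 = [5/13 -12/13 0; 12/13 5/13 0; 0 0 1]
T4·…·T1 = [253/325 204/325 0; -204/325 253/325 0; 0 0 1]
T5·…·T1 = [253/325 204/325 3; -204/325 253/325 3; 0 0 1]
T6·…·T1 = [253/325 204/325 3; 204/325 -253/325 -3; 0 0 1]
det M = -1; M⁻¹ = [253/325 204/325 -147/325; 204/325 -253/325 -1371/325; 0 0 1]
M⁻¹ · (6997/1625, -2329/1625)ᵀ = (2, -2/5)ᵀ

p = (2, -2/5)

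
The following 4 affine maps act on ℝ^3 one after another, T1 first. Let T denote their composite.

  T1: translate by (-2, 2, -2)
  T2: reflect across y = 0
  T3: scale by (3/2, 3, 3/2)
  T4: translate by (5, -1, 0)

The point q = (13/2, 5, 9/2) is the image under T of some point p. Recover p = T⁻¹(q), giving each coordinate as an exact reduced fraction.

T1 = [1 0 0 -2; 0 1 0 2; 0 0 1 -2; 0 0 0 1]
T2·T1 = [1 0 0 -2; 0 -1 0 -2; 0 0 1 -2; 0 0 0 1]
T3·…·T1 = [3/2 0 0 -3; 0 -3 0 -6; 0 0 3/2 -3; 0 0 0 1]
T4·…·T1 = [3/2 0 0 2; 0 -3 0 -7; 0 0 3/2 -3; 0 0 0 1]
det M = -27/4; M⁻¹ = [2/3 0 0 -4/3; 0 -1/3 0 -7/3; 0 0 2/3 2; 0 0 0 1]
M⁻¹ · (13/2, 5, 9/2)ᵀ = (3, -4, 5)ᵀ

p = (3, -4, 5)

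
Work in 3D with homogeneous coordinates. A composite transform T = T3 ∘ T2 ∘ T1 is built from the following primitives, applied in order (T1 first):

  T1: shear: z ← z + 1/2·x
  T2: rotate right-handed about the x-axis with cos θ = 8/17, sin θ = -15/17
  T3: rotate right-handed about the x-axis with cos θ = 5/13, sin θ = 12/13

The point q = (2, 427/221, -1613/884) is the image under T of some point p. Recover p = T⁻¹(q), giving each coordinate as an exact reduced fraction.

p = (2, 7/4, -3)

T1 = [1 0 0 0; 0 1 0 0; 1/2 0 1 0; 0 0 0 1]
T2·T1 = [1 0 0 0; 15/34 8/17 15/17 0; 4/17 -15/17 8/17 0; 0 0 0 1]
T3·…·T1 = [1 0 0 0; -21/442 220/221 -21/221 0; 110/221 21/221 220/221 0; 0 0 0 1]
det M = 1; M⁻¹ = [1 0 0 0; 0 220/221 21/221 0; -1/2 -21/221 220/221 0; 0 0 0 1]
M⁻¹ · (2, 427/221, -1613/884)ᵀ = (2, 7/4, -3)ᵀ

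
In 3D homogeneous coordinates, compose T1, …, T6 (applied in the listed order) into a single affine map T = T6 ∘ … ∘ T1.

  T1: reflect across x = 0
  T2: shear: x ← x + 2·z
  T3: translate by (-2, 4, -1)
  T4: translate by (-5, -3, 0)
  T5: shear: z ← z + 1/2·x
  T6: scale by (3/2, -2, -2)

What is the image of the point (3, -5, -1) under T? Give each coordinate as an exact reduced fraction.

T1 reflect across x = 0: (3, -5, -1) → (-3, -5, -1)
T2 shear: x ← x + 2·z: (-3, -5, -1) → (-5, -5, -1)
T3 translate by (-2, 4, -1): (-5, -5, -1) → (-7, -1, -2)
T4 translate by (-5, -3, 0): (-7, -1, -2) → (-12, -4, -2)
T5 shear: z ← z + 1/2·x: (-12, -4, -2) → (-12, -4, -8)
T6 scale by (3/2, -2, -2): (-12, -4, -8) → (-18, 8, 16)

T(p) = (-18, 8, 16)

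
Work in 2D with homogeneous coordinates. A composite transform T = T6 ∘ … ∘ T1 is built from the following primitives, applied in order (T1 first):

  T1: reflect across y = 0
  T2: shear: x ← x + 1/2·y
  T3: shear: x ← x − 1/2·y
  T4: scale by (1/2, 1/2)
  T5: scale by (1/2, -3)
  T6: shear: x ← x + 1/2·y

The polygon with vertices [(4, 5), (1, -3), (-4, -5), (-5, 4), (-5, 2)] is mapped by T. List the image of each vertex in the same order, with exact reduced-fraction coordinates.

T1 reflect across y = 0: (4, 5) → (4, -5); (1, -3) → (1, 3); (-4, -5) → (-4, 5); (-5, 4) → (-5, -4); (-5, 2) → (-5, -2)
T2 shear: x ← x + 1/2·y: (4, -5) → (3/2, -5); (1, 3) → (5/2, 3); (-4, 5) → (-3/2, 5); (-5, -4) → (-7, -4); (-5, -2) → (-6, -2)
T3 shear: x ← x − 1/2·y: (3/2, -5) → (4, -5); (5/2, 3) → (1, 3); (-3/2, 5) → (-4, 5); (-7, -4) → (-5, -4); (-6, -2) → (-5, -2)
T4 scale by (1/2, 1/2): (4, -5) → (2, -5/2); (1, 3) → (1/2, 3/2); (-4, 5) → (-2, 5/2); (-5, -4) → (-5/2, -2); (-5, -2) → (-5/2, -1)
T5 scale by (1/2, -3): (2, -5/2) → (1, 15/2); (1/2, 3/2) → (1/4, -9/2); (-2, 5/2) → (-1, -15/2); (-5/2, -2) → (-5/4, 6); (-5/2, -1) → (-5/4, 3)
T6 shear: x ← x + 1/2·y: (1, 15/2) → (19/4, 15/2); (1/4, -9/2) → (-2, -9/2); (-1, -15/2) → (-19/4, -15/2); (-5/4, 6) → (7/4, 6); (-5/4, 3) → (1/4, 3)

image vertices: (19/4, 15/2), (-2, -9/2), (-19/4, -15/2), (7/4, 6), (1/4, 3)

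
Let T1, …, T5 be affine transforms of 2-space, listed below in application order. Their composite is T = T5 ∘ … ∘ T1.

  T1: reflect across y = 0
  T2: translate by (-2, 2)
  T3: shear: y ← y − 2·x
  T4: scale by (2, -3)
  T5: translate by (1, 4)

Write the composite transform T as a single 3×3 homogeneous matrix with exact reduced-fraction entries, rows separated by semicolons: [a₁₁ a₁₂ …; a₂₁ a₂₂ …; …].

T1 = [1 0 0; 0 -1 0; 0 0 1]
T2·T1 = [1 0 -2; 0 -1 2; 0 0 1]
T3·…·T1 = [1 0 -2; -2 -1 6; 0 0 1]
T4·…·T1 = [2 0 -4; 6 3 -18; 0 0 1]
T5·…·T1 = [2 0 -3; 6 3 -14; 0 0 1]

T = [2 0 -3; 6 3 -14; 0 0 1]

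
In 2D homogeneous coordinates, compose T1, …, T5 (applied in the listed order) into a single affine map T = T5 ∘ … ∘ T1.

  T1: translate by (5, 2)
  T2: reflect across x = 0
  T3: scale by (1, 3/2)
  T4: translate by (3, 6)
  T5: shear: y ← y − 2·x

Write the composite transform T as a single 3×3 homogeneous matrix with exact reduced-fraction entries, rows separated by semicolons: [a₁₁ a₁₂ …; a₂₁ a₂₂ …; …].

T1 = [1 0 5; 0 1 2; 0 0 1]
T2·T1 = [-1 0 -5; 0 1 2; 0 0 1]
T3·…·T1 = [-1 0 -5; 0 3/2 3; 0 0 1]
T4·…·T1 = [-1 0 -2; 0 3/2 9; 0 0 1]
T5·…·T1 = [-1 0 -2; 2 3/2 13; 0 0 1]

T = [-1 0 -2; 2 3/2 13; 0 0 1]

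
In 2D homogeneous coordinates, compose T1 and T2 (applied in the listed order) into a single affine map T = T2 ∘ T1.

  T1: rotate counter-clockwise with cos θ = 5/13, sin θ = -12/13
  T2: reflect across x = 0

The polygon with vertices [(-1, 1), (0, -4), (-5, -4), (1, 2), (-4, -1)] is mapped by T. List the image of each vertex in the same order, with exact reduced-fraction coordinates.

image vertices: (-7/13, 17/13), (48/13, -20/13), (73/13, 40/13), (-29/13, -2/13), (32/13, 43/13)

T1 rotate counter-clockwise with cos θ = 5/13, sin θ = -12/13: (-1, 1) → (7/13, 17/13); (0, -4) → (-48/13, -20/13); (-5, -4) → (-73/13, 40/13); (1, 2) → (29/13, -2/13); (-4, -1) → (-32/13, 43/13)
T2 reflect across x = 0: (7/13, 17/13) → (-7/13, 17/13); (-48/13, -20/13) → (48/13, -20/13); (-73/13, 40/13) → (73/13, 40/13); (29/13, -2/13) → (-29/13, -2/13); (-32/13, 43/13) → (32/13, 43/13)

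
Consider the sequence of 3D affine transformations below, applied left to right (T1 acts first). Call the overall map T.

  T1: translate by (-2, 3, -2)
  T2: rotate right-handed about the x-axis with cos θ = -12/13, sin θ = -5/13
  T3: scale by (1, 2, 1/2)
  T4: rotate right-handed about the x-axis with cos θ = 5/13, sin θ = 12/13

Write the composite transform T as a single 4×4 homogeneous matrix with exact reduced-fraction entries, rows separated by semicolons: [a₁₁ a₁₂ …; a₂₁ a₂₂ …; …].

T1 = [1 0 0 -2; 0 1 0 3; 0 0 1 -2; 0 0 0 1]
T2·T1 = [1 0 0 -2; 0 -12/13 5/13 -46/13; 0 -5/13 -12/13 9/13; 0 0 0 1]
T3·…·T1 = [1 0 0 -2; 0 -24/13 10/13 -92/13; 0 -5/26 -6/13 9/26; 0 0 0 1]
T4·…·T1 = [1 0 0 -2; 0 -90/169 122/169 -514/169; 0 -601/338 90/169 -2163/338; 0 0 0 1]

T = [1 0 0 -2; 0 -90/169 122/169 -514/169; 0 -601/338 90/169 -2163/338; 0 0 0 1]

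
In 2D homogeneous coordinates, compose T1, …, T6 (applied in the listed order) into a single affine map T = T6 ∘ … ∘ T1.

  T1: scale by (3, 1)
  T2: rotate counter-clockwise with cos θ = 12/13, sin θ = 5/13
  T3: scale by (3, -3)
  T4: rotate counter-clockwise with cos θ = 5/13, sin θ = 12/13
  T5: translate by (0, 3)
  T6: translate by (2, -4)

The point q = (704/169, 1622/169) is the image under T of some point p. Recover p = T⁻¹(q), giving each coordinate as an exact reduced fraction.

p = (1, -2)

T1 = [3 0 0; 0 1 0; 0 0 1]
T2·T1 = [36/13 -5/13 0; 15/13 12/13 0; 0 0 1]
T3·…·T1 = [108/13 -15/13 0; -45/13 -36/13 0; 0 0 1]
T4·…·T1 = [1080/169 357/169 0; 1071/169 -360/169 0; 0 0 1]
T5·…·T1 = [1080/169 357/169 0; 1071/169 -360/169 3; 0 0 1]
T6·…·T1 = [1080/169 357/169 2; 1071/169 -360/169 -1; 0 0 1]
det M = -27; M⁻¹ = [40/507 119/1521 -121/1521; 119/507 -40/169 -358/507; 0 0 1]
M⁻¹ · (704/169, 1622/169)ᵀ = (1, -2)ᵀ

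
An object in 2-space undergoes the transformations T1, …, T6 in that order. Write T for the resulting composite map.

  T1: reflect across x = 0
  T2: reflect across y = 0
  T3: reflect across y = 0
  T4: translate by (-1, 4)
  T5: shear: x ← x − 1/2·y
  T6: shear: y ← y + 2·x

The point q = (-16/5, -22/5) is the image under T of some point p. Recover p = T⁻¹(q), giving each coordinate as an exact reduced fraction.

T1 = [-1 0 0; 0 1 0; 0 0 1]
T2·T1 = [-1 0 0; 0 -1 0; 0 0 1]
T3·…·T1 = [-1 0 0; 0 1 0; 0 0 1]
T4·…·T1 = [-1 0 -1; 0 1 4; 0 0 1]
T5·…·T1 = [-1 -1/2 -3; 0 1 4; 0 0 1]
T6·…·T1 = [-1 -1/2 -3; -2 0 -2; 0 0 1]
det M = -1; M⁻¹ = [0 -1/2 -1; -2 1 -4; 0 0 1]
M⁻¹ · (-16/5, -22/5)ᵀ = (6/5, -2)ᵀ

p = (6/5, -2)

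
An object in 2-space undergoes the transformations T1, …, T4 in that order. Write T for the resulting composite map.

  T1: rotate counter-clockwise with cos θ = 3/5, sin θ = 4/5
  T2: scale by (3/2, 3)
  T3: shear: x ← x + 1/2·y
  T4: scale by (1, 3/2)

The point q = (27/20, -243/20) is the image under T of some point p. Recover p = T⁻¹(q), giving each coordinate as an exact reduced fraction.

p = (0, -9/2)

T1 = [3/5 -4/5 0; 4/5 3/5 0; 0 0 1]
T2·T1 = [9/10 -6/5 0; 12/5 9/5 0; 0 0 1]
T3·…·T1 = [21/10 -3/10 0; 12/5 9/5 0; 0 0 1]
T4·…·T1 = [21/10 -3/10 0; 18/5 27/10 0; 0 0 1]
det M = 27/4; M⁻¹ = [2/5 2/45 0; -8/15 14/45 0; 0 0 1]
M⁻¹ · (27/20, -243/20)ᵀ = (0, -9/2)ᵀ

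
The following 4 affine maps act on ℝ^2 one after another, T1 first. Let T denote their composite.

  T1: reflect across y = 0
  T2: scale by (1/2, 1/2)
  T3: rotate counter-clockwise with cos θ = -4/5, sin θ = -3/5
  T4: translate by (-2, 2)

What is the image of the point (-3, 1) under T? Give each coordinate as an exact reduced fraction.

T(p) = (-11/10, 33/10)

T1 reflect across y = 0: (-3, 1) → (-3, -1)
T2 scale by (1/2, 1/2): (-3, -1) → (-3/2, -1/2)
T3 rotate counter-clockwise with cos θ = -4/5, sin θ = -3/5: (-3/2, -1/2) → (9/10, 13/10)
T4 translate by (-2, 2): (9/10, 13/10) → (-11/10, 33/10)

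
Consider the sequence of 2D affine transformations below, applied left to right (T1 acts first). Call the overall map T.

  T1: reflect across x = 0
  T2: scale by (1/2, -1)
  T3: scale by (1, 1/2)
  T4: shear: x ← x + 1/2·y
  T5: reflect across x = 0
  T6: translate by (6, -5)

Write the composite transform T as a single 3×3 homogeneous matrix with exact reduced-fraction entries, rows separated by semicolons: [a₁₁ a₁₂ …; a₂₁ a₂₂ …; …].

T = [1/2 1/4 6; 0 -1/2 -5; 0 0 1]

T1 = [-1 0 0; 0 1 0; 0 0 1]
T2·T1 = [-1/2 0 0; 0 -1 0; 0 0 1]
T3·…·T1 = [-1/2 0 0; 0 -1/2 0; 0 0 1]
T4·…·T1 = [-1/2 -1/4 0; 0 -1/2 0; 0 0 1]
T5·…·T1 = [1/2 1/4 0; 0 -1/2 0; 0 0 1]
T6·…·T1 = [1/2 1/4 6; 0 -1/2 -5; 0 0 1]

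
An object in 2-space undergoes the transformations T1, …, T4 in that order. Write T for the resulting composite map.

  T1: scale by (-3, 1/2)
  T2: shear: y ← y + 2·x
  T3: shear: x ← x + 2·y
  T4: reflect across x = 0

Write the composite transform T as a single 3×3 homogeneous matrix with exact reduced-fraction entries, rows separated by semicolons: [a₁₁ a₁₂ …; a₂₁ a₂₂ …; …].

T1 = [-3 0 0; 0 1/2 0; 0 0 1]
T2·T1 = [-3 0 0; -6 1/2 0; 0 0 1]
T3·…·T1 = [-15 1 0; -6 1/2 0; 0 0 1]
T4·…·T1 = [15 -1 0; -6 1/2 0; 0 0 1]

T = [15 -1 0; -6 1/2 0; 0 0 1]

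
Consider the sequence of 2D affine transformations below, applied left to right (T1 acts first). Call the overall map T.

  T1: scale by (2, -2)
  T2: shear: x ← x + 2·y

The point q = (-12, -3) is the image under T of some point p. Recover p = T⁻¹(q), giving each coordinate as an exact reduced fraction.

T1 = [2 0 0; 0 -2 0; 0 0 1]
T2·T1 = [2 -4 0; 0 -2 0; 0 0 1]
det M = -4; M⁻¹ = [1/2 -1 0; 0 -1/2 0; 0 0 1]
M⁻¹ · (-12, -3)ᵀ = (-3, 3/2)ᵀ

p = (-3, 3/2)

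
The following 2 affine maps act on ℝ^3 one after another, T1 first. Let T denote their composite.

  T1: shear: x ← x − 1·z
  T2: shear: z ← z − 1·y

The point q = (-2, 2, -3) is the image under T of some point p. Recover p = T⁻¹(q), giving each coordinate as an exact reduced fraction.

p = (-3, 2, -1)

T1 = [1 0 -1 0; 0 1 0 0; 0 0 1 0; 0 0 0 1]
T2·T1 = [1 0 -1 0; 0 1 0 0; 0 -1 1 0; 0 0 0 1]
det M = 1; M⁻¹ = [1 1 1 0; 0 1 0 0; 0 1 1 0; 0 0 0 1]
M⁻¹ · (-2, 2, -3)ᵀ = (-3, 2, -1)ᵀ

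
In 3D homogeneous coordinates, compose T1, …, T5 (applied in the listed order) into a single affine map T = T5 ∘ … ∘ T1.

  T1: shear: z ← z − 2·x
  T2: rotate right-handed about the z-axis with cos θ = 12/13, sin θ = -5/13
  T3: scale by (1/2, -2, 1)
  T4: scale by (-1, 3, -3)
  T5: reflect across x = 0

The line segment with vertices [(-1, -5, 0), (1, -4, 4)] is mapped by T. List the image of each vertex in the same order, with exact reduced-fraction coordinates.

T1 shear: z ← z − 2·x: (-1, -5, 0) → (-1, -5, 2); (1, -4, 4) → (1, -4, 2)
T2 rotate right-handed about the z-axis with cos θ = 12/13, sin θ = -5/13: (-1, -5, 2) → (-37/13, -55/13, 2); (1, -4, 2) → (-8/13, -53/13, 2)
T3 scale by (1/2, -2, 1): (-37/13, -55/13, 2) → (-37/26, 110/13, 2); (-8/13, -53/13, 2) → (-4/13, 106/13, 2)
T4 scale by (-1, 3, -3): (-37/26, 110/13, 2) → (37/26, 330/13, -6); (-4/13, 106/13, 2) → (4/13, 318/13, -6)
T5 reflect across x = 0: (37/26, 330/13, -6) → (-37/26, 330/13, -6); (4/13, 318/13, -6) → (-4/13, 318/13, -6)

image vertices: (-37/26, 330/13, -6), (-4/13, 318/13, -6)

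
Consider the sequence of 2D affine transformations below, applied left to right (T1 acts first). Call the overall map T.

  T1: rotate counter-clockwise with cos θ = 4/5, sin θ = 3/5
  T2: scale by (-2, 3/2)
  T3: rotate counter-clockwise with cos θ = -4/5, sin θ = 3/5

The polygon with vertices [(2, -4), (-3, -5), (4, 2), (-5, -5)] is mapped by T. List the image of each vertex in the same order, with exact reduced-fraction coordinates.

image vertices: (41/5, -12/5), (309/50, 156/25), (-2/5, -36/5), (47/10, 48/5)

T1 rotate counter-clockwise with cos θ = 4/5, sin θ = 3/5: (2, -4) → (4, -2); (-3, -5) → (3/5, -29/5); (4, 2) → (2, 4); (-5, -5) → (-1, -7)
T2 scale by (-2, 3/2): (4, -2) → (-8, -3); (3/5, -29/5) → (-6/5, -87/10); (2, 4) → (-4, 6); (-1, -7) → (2, -21/2)
T3 rotate counter-clockwise with cos θ = -4/5, sin θ = 3/5: (-8, -3) → (41/5, -12/5); (-6/5, -87/10) → (309/50, 156/25); (-4, 6) → (-2/5, -36/5); (2, -21/2) → (47/10, 48/5)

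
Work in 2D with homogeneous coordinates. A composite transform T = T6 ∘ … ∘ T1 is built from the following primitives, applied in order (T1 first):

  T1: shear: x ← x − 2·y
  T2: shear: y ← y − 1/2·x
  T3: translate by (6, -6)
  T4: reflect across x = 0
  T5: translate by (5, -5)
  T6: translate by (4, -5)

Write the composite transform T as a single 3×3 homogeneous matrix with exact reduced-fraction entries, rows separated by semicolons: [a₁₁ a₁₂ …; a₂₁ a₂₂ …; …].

T = [-1 2 3; -1/2 2 -16; 0 0 1]

T1 = [1 -2 0; 0 1 0; 0 0 1]
T2·T1 = [1 -2 0; -1/2 2 0; 0 0 1]
T3·…·T1 = [1 -2 6; -1/2 2 -6; 0 0 1]
T4·…·T1 = [-1 2 -6; -1/2 2 -6; 0 0 1]
T5·…·T1 = [-1 2 -1; -1/2 2 -11; 0 0 1]
T6·…·T1 = [-1 2 3; -1/2 2 -16; 0 0 1]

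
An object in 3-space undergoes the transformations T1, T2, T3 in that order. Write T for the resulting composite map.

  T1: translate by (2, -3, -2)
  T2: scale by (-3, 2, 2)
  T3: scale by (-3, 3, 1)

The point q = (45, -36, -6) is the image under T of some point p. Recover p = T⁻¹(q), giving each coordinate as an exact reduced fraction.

T1 = [1 0 0 2; 0 1 0 -3; 0 0 1 -2; 0 0 0 1]
T2·T1 = [-3 0 0 -6; 0 2 0 -6; 0 0 2 -4; 0 0 0 1]
T3·…·T1 = [9 0 0 18; 0 6 0 -18; 0 0 2 -4; 0 0 0 1]
det M = 108; M⁻¹ = [1/9 0 0 -2; 0 1/6 0 3; 0 0 1/2 2; 0 0 0 1]
M⁻¹ · (45, -36, -6)ᵀ = (3, -3, -1)ᵀ

p = (3, -3, -1)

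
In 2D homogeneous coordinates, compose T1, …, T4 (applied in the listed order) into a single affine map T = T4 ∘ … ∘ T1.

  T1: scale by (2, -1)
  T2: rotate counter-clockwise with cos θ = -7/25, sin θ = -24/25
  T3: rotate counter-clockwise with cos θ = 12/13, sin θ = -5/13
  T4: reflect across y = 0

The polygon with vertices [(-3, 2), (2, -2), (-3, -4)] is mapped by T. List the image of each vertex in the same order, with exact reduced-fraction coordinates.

image vertices: (718/325, -1926/325), (-62/65, 284/65), (172/25, -54/25)

T1 scale by (2, -1): (-3, 2) → (-6, -2); (2, -2) → (4, 2); (-3, -4) → (-6, 4)
T2 rotate counter-clockwise with cos θ = -7/25, sin θ = -24/25: (-6, -2) → (-6/25, 158/25); (4, 2) → (4/5, -22/5); (-6, 4) → (138/25, 116/25)
T3 rotate counter-clockwise with cos θ = 12/13, sin θ = -5/13: (-6/25, 158/25) → (718/325, 1926/325); (4/5, -22/5) → (-62/65, -284/65); (138/25, 116/25) → (172/25, 54/25)
T4 reflect across y = 0: (718/325, 1926/325) → (718/325, -1926/325); (-62/65, -284/65) → (-62/65, 284/65); (172/25, 54/25) → (172/25, -54/25)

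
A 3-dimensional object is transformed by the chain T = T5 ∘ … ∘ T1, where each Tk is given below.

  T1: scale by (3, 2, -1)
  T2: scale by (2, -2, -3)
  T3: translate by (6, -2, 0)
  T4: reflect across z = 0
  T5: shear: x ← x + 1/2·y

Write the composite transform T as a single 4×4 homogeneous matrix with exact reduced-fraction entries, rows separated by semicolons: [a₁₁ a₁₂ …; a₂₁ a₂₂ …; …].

T = [6 -2 0 5; 0 -4 0 -2; 0 0 -3 0; 0 0 0 1]

T1 = [3 0 0 0; 0 2 0 0; 0 0 -1 0; 0 0 0 1]
T2·T1 = [6 0 0 0; 0 -4 0 0; 0 0 3 0; 0 0 0 1]
T3·…·T1 = [6 0 0 6; 0 -4 0 -2; 0 0 3 0; 0 0 0 1]
T4·…·T1 = [6 0 0 6; 0 -4 0 -2; 0 0 -3 0; 0 0 0 1]
T5·…·T1 = [6 -2 0 5; 0 -4 0 -2; 0 0 -3 0; 0 0 0 1]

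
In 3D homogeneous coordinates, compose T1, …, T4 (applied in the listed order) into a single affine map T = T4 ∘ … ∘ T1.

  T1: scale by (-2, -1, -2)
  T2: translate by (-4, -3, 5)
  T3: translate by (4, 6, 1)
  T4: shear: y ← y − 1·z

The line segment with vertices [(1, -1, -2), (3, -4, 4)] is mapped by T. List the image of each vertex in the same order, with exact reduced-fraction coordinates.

image vertices: (-2, -6, 10), (-6, 9, -2)

T1 scale by (-2, -1, -2): (1, -1, -2) → (-2, 1, 4); (3, -4, 4) → (-6, 4, -8)
T2 translate by (-4, -3, 5): (-2, 1, 4) → (-6, -2, 9); (-6, 4, -8) → (-10, 1, -3)
T3 translate by (4, 6, 1): (-6, -2, 9) → (-2, 4, 10); (-10, 1, -3) → (-6, 7, -2)
T4 shear: y ← y − 1·z: (-2, 4, 10) → (-2, -6, 10); (-6, 7, -2) → (-6, 9, -2)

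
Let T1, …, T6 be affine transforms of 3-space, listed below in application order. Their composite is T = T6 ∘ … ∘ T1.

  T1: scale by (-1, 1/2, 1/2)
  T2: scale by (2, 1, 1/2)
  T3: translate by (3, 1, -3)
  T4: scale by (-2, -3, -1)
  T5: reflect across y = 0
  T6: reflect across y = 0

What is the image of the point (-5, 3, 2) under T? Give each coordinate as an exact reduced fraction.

T(p) = (-26, -15/2, 5/2)

T1 scale by (-1, 1/2, 1/2): (-5, 3, 2) → (5, 3/2, 1)
T2 scale by (2, 1, 1/2): (5, 3/2, 1) → (10, 3/2, 1/2)
T3 translate by (3, 1, -3): (10, 3/2, 1/2) → (13, 5/2, -5/2)
T4 scale by (-2, -3, -1): (13, 5/2, -5/2) → (-26, -15/2, 5/2)
T5 reflect across y = 0: (-26, -15/2, 5/2) → (-26, 15/2, 5/2)
T6 reflect across y = 0: (-26, 15/2, 5/2) → (-26, -15/2, 5/2)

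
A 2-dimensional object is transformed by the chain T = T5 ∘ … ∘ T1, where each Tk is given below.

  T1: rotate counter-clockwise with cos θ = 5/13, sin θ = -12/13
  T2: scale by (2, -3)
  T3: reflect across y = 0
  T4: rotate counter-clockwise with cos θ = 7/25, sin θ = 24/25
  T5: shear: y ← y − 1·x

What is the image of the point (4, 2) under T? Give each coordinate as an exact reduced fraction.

T(p) = (3352/325, -2038/325)

T1 rotate counter-clockwise with cos θ = 5/13, sin θ = -12/13: (4, 2) → (44/13, -38/13)
T2 scale by (2, -3): (44/13, -38/13) → (88/13, 114/13)
T3 reflect across y = 0: (88/13, 114/13) → (88/13, -114/13)
T4 rotate counter-clockwise with cos θ = 7/25, sin θ = 24/25: (88/13, -114/13) → (3352/325, 1314/325)
T5 shear: y ← y − 1·x: (3352/325, 1314/325) → (3352/325, -2038/325)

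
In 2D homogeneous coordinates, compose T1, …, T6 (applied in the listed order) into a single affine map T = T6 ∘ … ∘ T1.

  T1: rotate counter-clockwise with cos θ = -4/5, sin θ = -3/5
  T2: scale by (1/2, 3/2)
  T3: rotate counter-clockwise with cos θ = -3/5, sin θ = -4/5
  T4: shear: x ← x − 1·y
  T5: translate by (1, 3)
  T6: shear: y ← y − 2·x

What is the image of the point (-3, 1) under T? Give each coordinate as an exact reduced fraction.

T1 rotate counter-clockwise with cos θ = -4/5, sin θ = -3/5: (-3, 1) → (3, 1)
T2 scale by (1/2, 3/2): (3, 1) → (3/2, 3/2)
T3 rotate counter-clockwise with cos θ = -3/5, sin θ = -4/5: (3/2, 3/2) → (3/10, -21/10)
T4 shear: x ← x − 1·y: (3/10, -21/10) → (12/5, -21/10)
T5 translate by (1, 3): (12/5, -21/10) → (17/5, 9/10)
T6 shear: y ← y − 2·x: (17/5, 9/10) → (17/5, -59/10)

T(p) = (17/5, -59/10)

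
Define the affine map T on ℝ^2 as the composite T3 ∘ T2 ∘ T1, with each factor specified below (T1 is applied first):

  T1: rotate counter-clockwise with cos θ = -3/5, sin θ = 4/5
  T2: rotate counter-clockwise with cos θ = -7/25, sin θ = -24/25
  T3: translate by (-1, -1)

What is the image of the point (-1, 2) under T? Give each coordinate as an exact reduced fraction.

T1 rotate counter-clockwise with cos θ = -3/5, sin θ = 4/5: (-1, 2) → (-1, -2)
T2 rotate counter-clockwise with cos θ = -7/25, sin θ = -24/25: (-1, -2) → (-41/25, 38/25)
T3 translate by (-1, -1): (-41/25, 38/25) → (-66/25, 13/25)

T(p) = (-66/25, 13/25)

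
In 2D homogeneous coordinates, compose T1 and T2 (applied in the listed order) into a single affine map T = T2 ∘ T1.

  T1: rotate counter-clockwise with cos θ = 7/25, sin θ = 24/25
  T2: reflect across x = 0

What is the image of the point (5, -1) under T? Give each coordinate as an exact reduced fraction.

T1 rotate counter-clockwise with cos θ = 7/25, sin θ = 24/25: (5, -1) → (59/25, 113/25)
T2 reflect across x = 0: (59/25, 113/25) → (-59/25, 113/25)

T(p) = (-59/25, 113/25)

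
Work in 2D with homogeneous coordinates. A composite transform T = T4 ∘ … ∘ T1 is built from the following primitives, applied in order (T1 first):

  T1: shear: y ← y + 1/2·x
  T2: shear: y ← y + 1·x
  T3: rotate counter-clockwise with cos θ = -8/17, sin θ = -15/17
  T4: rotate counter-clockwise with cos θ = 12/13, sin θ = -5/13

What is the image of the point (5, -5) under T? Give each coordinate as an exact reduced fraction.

T(p) = (-505/221, -2255/442)

T1 shear: y ← y + 1/2·x: (5, -5) → (5, -5/2)
T2 shear: y ← y + 1·x: (5, -5/2) → (5, 5/2)
T3 rotate counter-clockwise with cos θ = -8/17, sin θ = -15/17: (5, 5/2) → (-5/34, -95/17)
T4 rotate counter-clockwise with cos θ = 12/13, sin θ = -5/13: (-5/34, -95/17) → (-505/221, -2255/442)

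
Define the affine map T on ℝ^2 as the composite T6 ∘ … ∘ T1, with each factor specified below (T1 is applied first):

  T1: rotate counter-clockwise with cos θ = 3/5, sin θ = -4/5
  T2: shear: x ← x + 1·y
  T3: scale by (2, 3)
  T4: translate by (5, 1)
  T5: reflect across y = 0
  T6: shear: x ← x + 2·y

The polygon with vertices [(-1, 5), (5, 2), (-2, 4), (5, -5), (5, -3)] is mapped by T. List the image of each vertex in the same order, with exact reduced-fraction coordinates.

image vertices: (-27/5, -62/5), (117/5, 37/5), (-9, -13), (29, 20), (137/5, 82/5)

T1 rotate counter-clockwise with cos θ = 3/5, sin θ = -4/5: (-1, 5) → (17/5, 19/5); (5, 2) → (23/5, -14/5); (-2, 4) → (2, 4); (5, -5) → (-1, -7); (5, -3) → (3/5, -29/5)
T2 shear: x ← x + 1·y: (17/5, 19/5) → (36/5, 19/5); (23/5, -14/5) → (9/5, -14/5); (2, 4) → (6, 4); (-1, -7) → (-8, -7); (3/5, -29/5) → (-26/5, -29/5)
T3 scale by (2, 3): (36/5, 19/5) → (72/5, 57/5); (9/5, -14/5) → (18/5, -42/5); (6, 4) → (12, 12); (-8, -7) → (-16, -21); (-26/5, -29/5) → (-52/5, -87/5)
T4 translate by (5, 1): (72/5, 57/5) → (97/5, 62/5); (18/5, -42/5) → (43/5, -37/5); (12, 12) → (17, 13); (-16, -21) → (-11, -20); (-52/5, -87/5) → (-27/5, -82/5)
T5 reflect across y = 0: (97/5, 62/5) → (97/5, -62/5); (43/5, -37/5) → (43/5, 37/5); (17, 13) → (17, -13); (-11, -20) → (-11, 20); (-27/5, -82/5) → (-27/5, 82/5)
T6 shear: x ← x + 2·y: (97/5, -62/5) → (-27/5, -62/5); (43/5, 37/5) → (117/5, 37/5); (17, -13) → (-9, -13); (-11, 20) → (29, 20); (-27/5, 82/5) → (137/5, 82/5)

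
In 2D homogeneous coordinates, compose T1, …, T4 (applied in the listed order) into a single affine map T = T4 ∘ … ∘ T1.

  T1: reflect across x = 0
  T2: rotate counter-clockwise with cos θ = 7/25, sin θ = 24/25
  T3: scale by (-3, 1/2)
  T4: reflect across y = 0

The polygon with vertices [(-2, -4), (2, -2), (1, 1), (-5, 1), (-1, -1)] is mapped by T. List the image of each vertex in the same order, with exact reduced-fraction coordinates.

T1 reflect across x = 0: (-2, -4) → (2, -4); (2, -2) → (-2, -2); (1, 1) → (-1, 1); (-5, 1) → (5, 1); (-1, -1) → (1, -1)
T2 rotate counter-clockwise with cos θ = 7/25, sin θ = 24/25: (2, -4) → (22/5, 4/5); (-2, -2) → (34/25, -62/25); (-1, 1) → (-31/25, -17/25); (5, 1) → (11/25, 127/25); (1, -1) → (31/25, 17/25)
T3 scale by (-3, 1/2): (22/5, 4/5) → (-66/5, 2/5); (34/25, -62/25) → (-102/25, -31/25); (-31/25, -17/25) → (93/25, -17/50); (11/25, 127/25) → (-33/25, 127/50); (31/25, 17/25) → (-93/25, 17/50)
T4 reflect across y = 0: (-66/5, 2/5) → (-66/5, -2/5); (-102/25, -31/25) → (-102/25, 31/25); (93/25, -17/50) → (93/25, 17/50); (-33/25, 127/50) → (-33/25, -127/50); (-93/25, 17/50) → (-93/25, -17/50)

image vertices: (-66/5, -2/5), (-102/25, 31/25), (93/25, 17/50), (-33/25, -127/50), (-93/25, -17/50)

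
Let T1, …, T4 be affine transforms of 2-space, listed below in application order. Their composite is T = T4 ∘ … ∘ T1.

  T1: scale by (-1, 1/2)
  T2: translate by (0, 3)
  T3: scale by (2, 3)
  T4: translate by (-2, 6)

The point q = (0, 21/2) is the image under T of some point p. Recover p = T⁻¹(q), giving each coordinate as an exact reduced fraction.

p = (-1, -3)

T1 = [-1 0 0; 0 1/2 0; 0 0 1]
T2·T1 = [-1 0 0; 0 1/2 3; 0 0 1]
T3·…·T1 = [-2 0 0; 0 3/2 9; 0 0 1]
T4·…·T1 = [-2 0 -2; 0 3/2 15; 0 0 1]
det M = -3; M⁻¹ = [-1/2 0 -1; 0 2/3 -10; 0 0 1]
M⁻¹ · (0, 21/2)ᵀ = (-1, -3)ᵀ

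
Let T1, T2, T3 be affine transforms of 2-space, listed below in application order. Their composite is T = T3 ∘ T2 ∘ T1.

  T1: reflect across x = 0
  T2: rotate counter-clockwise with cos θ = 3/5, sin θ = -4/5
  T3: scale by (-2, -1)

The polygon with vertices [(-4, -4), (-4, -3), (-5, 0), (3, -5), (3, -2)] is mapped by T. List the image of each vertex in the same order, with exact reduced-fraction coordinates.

image vertices: (8/5, 28/5), (0, 5), (-6, 4), (58/5, 3/5), (34/5, -6/5)

T1 reflect across x = 0: (-4, -4) → (4, -4); (-4, -3) → (4, -3); (-5, 0) → (5, 0); (3, -5) → (-3, -5); (3, -2) → (-3, -2)
T2 rotate counter-clockwise with cos θ = 3/5, sin θ = -4/5: (4, -4) → (-4/5, -28/5); (4, -3) → (0, -5); (5, 0) → (3, -4); (-3, -5) → (-29/5, -3/5); (-3, -2) → (-17/5, 6/5)
T3 scale by (-2, -1): (-4/5, -28/5) → (8/5, 28/5); (0, -5) → (0, 5); (3, -4) → (-6, 4); (-29/5, -3/5) → (58/5, 3/5); (-17/5, 6/5) → (34/5, -6/5)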